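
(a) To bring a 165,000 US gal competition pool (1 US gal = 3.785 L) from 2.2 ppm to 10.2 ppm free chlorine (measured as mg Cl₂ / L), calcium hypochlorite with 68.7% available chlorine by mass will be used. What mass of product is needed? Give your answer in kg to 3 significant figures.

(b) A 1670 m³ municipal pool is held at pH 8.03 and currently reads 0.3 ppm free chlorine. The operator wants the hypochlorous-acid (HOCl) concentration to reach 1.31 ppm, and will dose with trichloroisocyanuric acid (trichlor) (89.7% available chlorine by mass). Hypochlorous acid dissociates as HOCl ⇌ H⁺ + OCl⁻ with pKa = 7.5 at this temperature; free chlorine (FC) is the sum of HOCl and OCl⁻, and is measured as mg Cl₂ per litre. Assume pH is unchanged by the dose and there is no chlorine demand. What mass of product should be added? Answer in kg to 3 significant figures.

(a) Volume: 165,000 US gal × 3.785 L/gal = 624,525 L.
(a) Chlorine deficit: 10.2 − 2.2 = 8 ppm = 8 mg/L as Cl₂.
(a) Cl₂ equivalent needed: 8 mg/L × 624,525 L = 4,996,000 mg = 4996 g.
(a) Product at 68.7% available chlorine: 4996 / 0.687 = 7272 g.

(b) Volume: 1670 m³ = 1,670,000 L.
(b) [OCl⁻]/[HOCl] = 10^(pH − pKa) = 10^(8.03 − 7.5) = 3.388; fraction as HOCl = 1/(1 + 3.388) = 0.2279.
(b) Free chlorine required for 1.31 ppm HOCl: 1.31 / 0.2279 = 5.749 ppm.
(b) FC to add: 5.749 − 0.3 = 5.449 mg/L as Cl₂.
(b) Cl₂ equivalent: 5.449 mg/L × 1,670,000 L = 9100 g.
(b) Product at 89.7% available Cl: 9100 / 0.897 = 10,140 g.

(a) 7.27 kg; (b) 10.1 kg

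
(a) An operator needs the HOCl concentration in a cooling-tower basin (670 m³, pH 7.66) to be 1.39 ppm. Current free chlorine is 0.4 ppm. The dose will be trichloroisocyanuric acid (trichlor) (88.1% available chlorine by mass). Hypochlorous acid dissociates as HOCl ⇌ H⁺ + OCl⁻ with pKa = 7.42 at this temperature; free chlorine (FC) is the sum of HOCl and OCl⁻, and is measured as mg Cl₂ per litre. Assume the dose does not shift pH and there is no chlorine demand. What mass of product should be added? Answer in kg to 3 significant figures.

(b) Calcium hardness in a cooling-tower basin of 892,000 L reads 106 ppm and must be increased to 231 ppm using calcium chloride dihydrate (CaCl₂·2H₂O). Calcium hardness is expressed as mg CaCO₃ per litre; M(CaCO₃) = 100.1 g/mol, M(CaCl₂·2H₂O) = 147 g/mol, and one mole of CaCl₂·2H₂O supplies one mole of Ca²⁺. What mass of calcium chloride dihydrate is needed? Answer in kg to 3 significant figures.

(a) Volume: 670 m³ = 670,000 L.
(a) [OCl⁻]/[HOCl] = 10^(pH − pKa) = 10^(7.66 − 7.42) = 1.738; fraction as HOCl = 1/(1 + 1.738) = 0.3653.
(a) Free chlorine required for 1.39 ppm HOCl: 1.39 / 0.3653 = 3.806 ppm.
(a) FC to add: 3.806 − 0.4 = 3.406 mg/L as Cl₂.
(a) Cl₂ equivalent: 3.406 mg/L × 670,000 L = 2282 g.
(a) Product at 88.1% available Cl: 2282 / 0.881 = 2590 g.

(b) Hardness to add: (231 − 106) = 125 mg/L as CaCO₃ × 892,000 L = 111,500 g as CaCO₃.
(b) Moles of Ca²⁺ (1 mol Ca²⁺ ≡ 1 mol CaCO₃): 111,500 / 100.1 g/mol = 1114 mol.
(b) Mass of CaCl₂·2H₂O: 1114 × 147 = 163,700 g.

(a) 2.59 kg; (b) 164 kg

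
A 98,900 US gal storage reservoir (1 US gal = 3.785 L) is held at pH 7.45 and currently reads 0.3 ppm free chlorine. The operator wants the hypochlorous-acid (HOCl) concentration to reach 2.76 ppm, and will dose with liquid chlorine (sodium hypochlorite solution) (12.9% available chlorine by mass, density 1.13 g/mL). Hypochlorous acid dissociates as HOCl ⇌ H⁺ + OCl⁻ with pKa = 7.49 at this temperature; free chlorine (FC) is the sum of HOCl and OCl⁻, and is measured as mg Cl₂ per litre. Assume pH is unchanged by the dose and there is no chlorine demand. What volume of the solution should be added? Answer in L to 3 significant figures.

12.8 L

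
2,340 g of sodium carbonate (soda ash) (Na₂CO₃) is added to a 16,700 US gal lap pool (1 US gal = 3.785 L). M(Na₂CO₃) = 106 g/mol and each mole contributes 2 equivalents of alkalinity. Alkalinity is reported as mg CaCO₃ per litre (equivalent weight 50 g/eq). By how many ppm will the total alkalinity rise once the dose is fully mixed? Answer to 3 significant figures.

Volume: 16,700 US gal × 3.785 L/gal = 63,210 L.
Moles of Na₂CO₃: 2,340 g ÷ 106 g/mol = 22.08 mol → 44.15 eq of alkalinity.
As CaCO₃: 44.15 eq × 50 g/eq = 2208 g.
Rise: 2208 g / 63,210 L × 1000 = 34.92 mg/L.

34.9 ppm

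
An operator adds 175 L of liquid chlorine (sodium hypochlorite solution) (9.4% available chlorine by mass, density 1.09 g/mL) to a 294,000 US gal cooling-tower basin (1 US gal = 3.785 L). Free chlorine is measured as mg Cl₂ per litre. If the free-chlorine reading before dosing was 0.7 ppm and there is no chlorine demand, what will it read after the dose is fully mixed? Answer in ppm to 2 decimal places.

16.81 ppm

Volume: 294,000 US gal × 3.785 L/gal = 1,112,790 L.
Mass of solution: 175 L × 1000 mL/L × 1.09 g/mL = 190,800 g.
Available chlorine delivered: 190,800 g × 0.094 = 17,930 g as Cl₂.
Concentration rise: 17,930 g / 1,112,790 L = 16.11 mg/L = 16.11 ppm.
Final FC: 0.7 + 16.11 = 16.81 ppm.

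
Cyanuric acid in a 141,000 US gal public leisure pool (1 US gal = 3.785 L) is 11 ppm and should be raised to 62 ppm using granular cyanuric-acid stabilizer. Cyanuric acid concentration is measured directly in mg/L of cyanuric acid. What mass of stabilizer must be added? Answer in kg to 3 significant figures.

27.2 kg

Volume: 141,000 US gal × 3.785 L/gal = 533,685 L.
CYA to add: (62 − 11) = 51 mg/L × 533,685 L = 27,220 g cyanuric acid.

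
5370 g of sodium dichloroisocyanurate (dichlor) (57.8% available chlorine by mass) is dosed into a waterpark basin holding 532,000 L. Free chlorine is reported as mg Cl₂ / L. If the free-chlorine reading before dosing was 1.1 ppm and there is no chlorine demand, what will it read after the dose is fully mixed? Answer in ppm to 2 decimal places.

6.93 ppm

Available chlorine delivered: 5370 g × 0.578 = 3104 g as Cl₂.
Concentration rise: 3104 g / 532,000 L = 5.834 mg/L = 5.83 ppm.
Final FC: 1.1 + 5.83 = 6.93 ppm.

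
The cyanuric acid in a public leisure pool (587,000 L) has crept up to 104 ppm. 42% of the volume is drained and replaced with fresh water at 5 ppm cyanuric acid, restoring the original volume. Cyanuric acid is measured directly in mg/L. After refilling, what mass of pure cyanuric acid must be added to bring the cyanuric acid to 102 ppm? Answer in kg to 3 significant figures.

After draining 42% and refilling: 104 × 0.58 + 5 × 0.42 = 62.42 ppm.
Deficit to target: 102 − 62.42 = 39.58 mg/L.
Mass: 39.58 mg/L × 587,000 L = 23,230 g cyanuric acid.

23.2 kg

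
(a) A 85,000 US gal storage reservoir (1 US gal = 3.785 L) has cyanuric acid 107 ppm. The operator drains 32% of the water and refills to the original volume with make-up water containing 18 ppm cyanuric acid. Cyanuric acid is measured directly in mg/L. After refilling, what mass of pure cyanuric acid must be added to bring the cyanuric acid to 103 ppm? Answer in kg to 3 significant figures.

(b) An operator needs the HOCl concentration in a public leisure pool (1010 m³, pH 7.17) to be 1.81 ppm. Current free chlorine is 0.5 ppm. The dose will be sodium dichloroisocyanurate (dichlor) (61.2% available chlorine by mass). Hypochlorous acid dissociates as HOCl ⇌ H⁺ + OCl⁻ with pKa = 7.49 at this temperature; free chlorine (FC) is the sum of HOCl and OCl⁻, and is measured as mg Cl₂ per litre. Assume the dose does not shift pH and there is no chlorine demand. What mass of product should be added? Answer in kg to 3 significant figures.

(a) Volume: 85,000 US gal × 3.785 L/gal = 321,725 L.
(a) After draining 32% and refilling: 107 × 0.68 + 18 × 0.32 = 78.52 ppm.
(a) Deficit to target: 103 − 78.52 = 24.48 mg/L.
(a) Mass: 24.48 mg/L × 321,725 L = 7876 g cyanuric acid.

(b) Volume: 1010 m³ = 1,010,000 L.
(b) [OCl⁻]/[HOCl] = 10^(pH − pKa) = 10^(7.17 − 7.49) = 0.4786; fraction as HOCl = 1/(1 + 0.4786) = 0.6763.
(b) Free chlorine required for 1.81 ppm HOCl: 1.81 / 0.6763 = 2.676 ppm.
(b) FC to add: 2.676 − 0.5 = 2.176 mg/L as Cl₂.
(b) Cl₂ equivalent: 2.176 mg/L × 1,010,000 L = 2198 g.
(b) Product at 61.2% available Cl: 2198 / 0.612 = 3592 g.

(a) 7.88 kg; (b) 3.59 kg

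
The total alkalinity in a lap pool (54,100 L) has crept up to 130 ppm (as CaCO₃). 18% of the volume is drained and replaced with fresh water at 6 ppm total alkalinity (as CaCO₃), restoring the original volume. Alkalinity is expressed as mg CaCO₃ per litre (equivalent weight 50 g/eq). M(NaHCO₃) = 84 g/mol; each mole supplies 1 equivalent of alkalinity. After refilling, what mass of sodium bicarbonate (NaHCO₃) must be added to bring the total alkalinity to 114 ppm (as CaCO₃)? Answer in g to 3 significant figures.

574 g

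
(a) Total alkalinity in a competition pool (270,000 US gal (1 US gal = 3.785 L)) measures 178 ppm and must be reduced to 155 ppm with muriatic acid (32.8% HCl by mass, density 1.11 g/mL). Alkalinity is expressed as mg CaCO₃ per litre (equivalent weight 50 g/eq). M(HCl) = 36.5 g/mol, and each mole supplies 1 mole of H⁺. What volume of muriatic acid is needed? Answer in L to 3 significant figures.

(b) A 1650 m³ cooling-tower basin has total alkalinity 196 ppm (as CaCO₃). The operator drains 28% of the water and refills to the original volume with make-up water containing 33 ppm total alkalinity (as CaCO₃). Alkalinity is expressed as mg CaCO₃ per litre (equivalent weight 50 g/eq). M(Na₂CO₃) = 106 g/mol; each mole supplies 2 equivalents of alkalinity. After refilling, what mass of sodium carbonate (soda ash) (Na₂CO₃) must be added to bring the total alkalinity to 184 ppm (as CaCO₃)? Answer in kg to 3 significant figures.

(a) 47.1 L; (b) 58.8 kg

(a) Volume: 270,000 US gal × 3.785 L/gal = 1,021,950 L.
(a) Alkalinity to neutralize: (178 − 155) = 23 mg/L as CaCO₃ × 1,021,950 L = 23,500 g as CaCO₃.
(a) Equivalents of H⁺ required: 23,500 ÷ 50 g/eq = 470.1 eq = 470.1 mol HCl.
(a) Mass of HCl: 470.1 × 36.5 = 17,160 g.
(a) Mass of 32.8% solution: 17,160 / 0.328 = 52,310 g.
(a) Volume: 52,310 g ÷ 1.11 g/mL = 47,130 mL.

(b) Volume: 1650 m³ = 1,650,000 L.
(b) After draining 28% and refilling: 196 × 0.72 + 33 × 0.28 = 150.36 ppm.
(b) Deficit to target: 184 − 150.36 = 33.64 mg/L.
(b) As CaCO₃: 33.64 mg/L × 1,650,000 L = 55,510 g; ÷ 50 g/eq ÷ 2 = 555.1 mol Na₂CO₃.
(b) Mass: 555.1 × 106 = 58,840 g.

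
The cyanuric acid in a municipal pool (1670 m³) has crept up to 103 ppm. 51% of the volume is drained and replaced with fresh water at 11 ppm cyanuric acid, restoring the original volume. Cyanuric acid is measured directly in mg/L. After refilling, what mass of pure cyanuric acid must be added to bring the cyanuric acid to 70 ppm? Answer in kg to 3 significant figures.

23.2 kg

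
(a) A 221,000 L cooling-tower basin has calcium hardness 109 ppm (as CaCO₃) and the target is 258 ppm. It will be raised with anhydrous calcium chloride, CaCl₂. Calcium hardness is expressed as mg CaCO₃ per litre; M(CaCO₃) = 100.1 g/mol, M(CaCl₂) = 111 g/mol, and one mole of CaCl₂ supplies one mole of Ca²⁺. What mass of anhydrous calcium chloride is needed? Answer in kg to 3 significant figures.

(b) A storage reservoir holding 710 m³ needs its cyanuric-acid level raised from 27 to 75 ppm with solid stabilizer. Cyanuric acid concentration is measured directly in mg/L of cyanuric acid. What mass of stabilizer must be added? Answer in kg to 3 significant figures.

(a) Hardness to add: (258 − 109) = 149 mg/L as CaCO₃ × 221,000 L = 32,930 g as CaCO₃.
(a) Moles of Ca²⁺ (1 mol Ca²⁺ ≡ 1 mol CaCO₃): 32,930 / 100.1 g/mol = 329 mol.
(a) Mass of CaCl₂: 329 × 111 = 36,510 g.

(b) Volume: 710 m³ = 710,000 L.
(b) CYA to add: (75 − 27) = 48 mg/L × 710,000 L = 34,080 g cyanuric acid.

(a) 36.5 kg; (b) 34.1 kg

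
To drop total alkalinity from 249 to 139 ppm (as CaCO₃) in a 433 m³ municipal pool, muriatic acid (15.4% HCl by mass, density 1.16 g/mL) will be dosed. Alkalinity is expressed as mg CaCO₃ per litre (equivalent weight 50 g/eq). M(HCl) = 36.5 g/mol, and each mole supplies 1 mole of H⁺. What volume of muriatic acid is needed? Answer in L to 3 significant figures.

195 L

Volume: 433 m³ = 433,000 L.
Alkalinity to neutralize: (249 − 139) = 110 mg/L as CaCO₃ × 433,000 L = 47,630 g as CaCO₃.
Equivalents of H⁺ required: 47,630 ÷ 50 g/eq = 952.6 eq = 952.6 mol HCl.
Mass of HCl: 952.6 × 36.5 = 34,770 g.
Mass of 15.4% solution: 34,770 / 0.154 = 225,800 g.
Volume: 225,800 g ÷ 1.16 g/mL = 194,600 mL.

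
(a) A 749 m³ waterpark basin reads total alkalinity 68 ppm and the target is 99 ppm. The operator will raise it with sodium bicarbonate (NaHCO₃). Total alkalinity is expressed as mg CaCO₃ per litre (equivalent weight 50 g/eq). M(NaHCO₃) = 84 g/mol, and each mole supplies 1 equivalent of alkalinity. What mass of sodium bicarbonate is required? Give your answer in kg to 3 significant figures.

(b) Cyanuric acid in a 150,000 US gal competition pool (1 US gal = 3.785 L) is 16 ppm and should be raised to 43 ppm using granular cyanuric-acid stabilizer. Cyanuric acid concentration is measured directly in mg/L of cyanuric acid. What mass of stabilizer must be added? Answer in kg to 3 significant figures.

(a) 39.0 kg; (b) 15.3 kg

(a) Volume: 749 m³ = 749,000 L.
(a) Alkalinity to add: (99 − 68) = 31 mg/L as CaCO₃ × 749,000 L = 23,220 g as CaCO₃.
(a) Equivalents: 23,220 g ÷ 50 g/eq = 464.4 eq.
(a) NaHCO₃ supplies 1 eq per mole → 464.4 mol.
(a) Mass: 464.4 mol × 84 g/mol = 39,010 g.

(b) Volume: 150,000 US gal × 3.785 L/gal = 567,750 L.
(b) CYA to add: (43 − 16) = 27 mg/L × 567,750 L = 15,330 g cyanuric acid.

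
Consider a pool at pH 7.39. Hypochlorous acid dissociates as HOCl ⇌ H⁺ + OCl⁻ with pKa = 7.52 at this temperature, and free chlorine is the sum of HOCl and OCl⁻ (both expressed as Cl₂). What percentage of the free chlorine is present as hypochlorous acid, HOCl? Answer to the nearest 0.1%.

57.4%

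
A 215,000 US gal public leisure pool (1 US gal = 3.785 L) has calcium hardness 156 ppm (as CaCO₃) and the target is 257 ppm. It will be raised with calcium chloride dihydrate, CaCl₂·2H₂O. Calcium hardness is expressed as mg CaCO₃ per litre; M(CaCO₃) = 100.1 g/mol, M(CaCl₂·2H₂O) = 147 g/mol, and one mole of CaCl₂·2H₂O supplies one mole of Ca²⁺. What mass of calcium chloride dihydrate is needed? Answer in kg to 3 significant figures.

121 kg

Volume: 215,000 US gal × 3.785 L/gal = 813,775 L.
Hardness to add: (257 − 156) = 101 mg/L as CaCO₃ × 813,775 L = 82,190 g as CaCO₃.
Moles of Ca²⁺ (1 mol Ca²⁺ ≡ 1 mol CaCO₃): 82,190 / 100.1 g/mol = 821.1 mol.
Mass of CaCl₂·2H₂O: 821.1 × 147 = 120,700 g.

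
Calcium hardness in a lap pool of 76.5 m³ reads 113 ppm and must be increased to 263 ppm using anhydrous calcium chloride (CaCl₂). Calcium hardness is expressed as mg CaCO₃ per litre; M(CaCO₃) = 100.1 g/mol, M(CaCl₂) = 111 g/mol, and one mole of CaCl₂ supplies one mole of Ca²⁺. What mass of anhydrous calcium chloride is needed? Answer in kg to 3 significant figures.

12.7 kg

Volume: 76.5 m³ = 76,500 L.
Hardness to add: (263 − 113) = 150 mg/L as CaCO₃ × 76,500 L = 11,480 g as CaCO₃.
Moles of Ca²⁺ (1 mol Ca²⁺ ≡ 1 mol CaCO₃): 11,480 / 100.1 g/mol = 114.6 mol.
Mass of CaCl₂: 114.6 × 111 = 12,720 g.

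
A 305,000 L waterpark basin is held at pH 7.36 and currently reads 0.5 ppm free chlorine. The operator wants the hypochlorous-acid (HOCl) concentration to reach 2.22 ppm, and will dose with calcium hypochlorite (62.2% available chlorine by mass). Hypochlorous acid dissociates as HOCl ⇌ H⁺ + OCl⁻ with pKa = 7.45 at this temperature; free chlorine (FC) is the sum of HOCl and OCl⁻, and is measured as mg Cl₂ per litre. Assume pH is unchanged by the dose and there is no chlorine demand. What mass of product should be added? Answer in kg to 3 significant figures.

1.73 kg

[OCl⁻]/[HOCl] = 10^(pH − pKa) = 10^(7.36 − 7.45) = 0.8128; fraction as HOCl = 1/(1 + 0.8128) = 0.5516.
Free chlorine required for 2.22 ppm HOCl: 2.22 / 0.5516 = 4.024 ppm.
FC to add: 4.024 − 0.5 = 3.524 mg/L as Cl₂.
Cl₂ equivalent: 3.524 mg/L × 305,000 L = 1075 g.
Product at 62.2% available Cl: 1075 / 0.622 = 1728 g.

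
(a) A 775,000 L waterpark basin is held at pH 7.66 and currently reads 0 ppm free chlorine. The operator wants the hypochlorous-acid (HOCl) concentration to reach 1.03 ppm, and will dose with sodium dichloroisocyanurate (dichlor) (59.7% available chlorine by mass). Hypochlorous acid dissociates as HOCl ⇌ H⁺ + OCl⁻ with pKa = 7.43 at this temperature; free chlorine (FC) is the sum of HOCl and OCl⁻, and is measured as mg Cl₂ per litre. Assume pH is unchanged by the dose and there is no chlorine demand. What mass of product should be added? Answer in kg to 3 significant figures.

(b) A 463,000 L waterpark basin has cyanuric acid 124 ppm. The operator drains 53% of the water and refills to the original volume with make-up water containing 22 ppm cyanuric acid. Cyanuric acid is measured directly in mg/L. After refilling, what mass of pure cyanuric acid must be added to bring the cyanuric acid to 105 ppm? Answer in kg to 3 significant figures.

(a) 3.61 kg; (b) 16.2 kg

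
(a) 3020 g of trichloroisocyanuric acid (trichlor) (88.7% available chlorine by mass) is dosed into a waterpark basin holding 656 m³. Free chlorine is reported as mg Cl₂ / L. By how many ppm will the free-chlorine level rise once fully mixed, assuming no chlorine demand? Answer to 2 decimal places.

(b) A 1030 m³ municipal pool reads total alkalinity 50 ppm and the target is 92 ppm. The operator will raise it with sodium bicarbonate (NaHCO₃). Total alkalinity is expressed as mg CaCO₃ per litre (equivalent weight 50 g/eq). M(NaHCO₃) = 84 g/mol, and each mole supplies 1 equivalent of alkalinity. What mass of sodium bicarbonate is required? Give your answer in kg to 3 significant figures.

(a) Volume: 656 m³ = 656,000 L.
(a) Available chlorine delivered: 3020 g × 0.887 = 2679 g as Cl₂.
(a) Concentration rise: 2679 g / 656,000 L = 4.083 mg/L = 4.08 ppm.

(b) Volume: 1030 m³ = 1,030,000 L.
(b) Alkalinity to add: (92 − 50) = 42 mg/L as CaCO₃ × 1,030,000 L = 43,260 g as CaCO₃.
(b) Equivalents: 43,260 g ÷ 50 g/eq = 865.2 eq.
(b) NaHCO₃ supplies 1 eq per mole → 865.2 mol.
(b) Mass: 865.2 mol × 84 g/mol = 72,680 g.

(a) 4.08 ppm; (b) 72.7 kg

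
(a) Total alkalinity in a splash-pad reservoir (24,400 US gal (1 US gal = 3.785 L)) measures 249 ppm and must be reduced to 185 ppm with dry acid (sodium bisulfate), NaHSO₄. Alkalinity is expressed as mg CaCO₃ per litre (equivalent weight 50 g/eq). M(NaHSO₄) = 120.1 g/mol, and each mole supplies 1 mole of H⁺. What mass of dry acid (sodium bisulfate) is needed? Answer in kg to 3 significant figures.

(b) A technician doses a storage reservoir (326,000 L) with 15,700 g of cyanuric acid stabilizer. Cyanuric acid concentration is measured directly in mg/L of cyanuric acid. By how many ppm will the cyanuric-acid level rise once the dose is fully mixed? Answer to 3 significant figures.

(a) Volume: 24,400 US gal × 3.785 L/gal = 92,354 L.
(a) Alkalinity to neutralize: (249 − 185) = 64 mg/L as CaCO₃ × 92,354 L = 5911 g as CaCO₃.
(a) Equivalents of H⁺ required: 5911 ÷ 50 g/eq = 118.2 eq = 118.2 mol NaHSO₄.
(a) Mass of NaHSO₄: 118.2 × 120.1 = 14,200 g.

(b) Rise: 15,700 g / 326,000 L × 1000 = 48.16 mg/L.

(a) 14.2 kg; (b) 48.2 ppm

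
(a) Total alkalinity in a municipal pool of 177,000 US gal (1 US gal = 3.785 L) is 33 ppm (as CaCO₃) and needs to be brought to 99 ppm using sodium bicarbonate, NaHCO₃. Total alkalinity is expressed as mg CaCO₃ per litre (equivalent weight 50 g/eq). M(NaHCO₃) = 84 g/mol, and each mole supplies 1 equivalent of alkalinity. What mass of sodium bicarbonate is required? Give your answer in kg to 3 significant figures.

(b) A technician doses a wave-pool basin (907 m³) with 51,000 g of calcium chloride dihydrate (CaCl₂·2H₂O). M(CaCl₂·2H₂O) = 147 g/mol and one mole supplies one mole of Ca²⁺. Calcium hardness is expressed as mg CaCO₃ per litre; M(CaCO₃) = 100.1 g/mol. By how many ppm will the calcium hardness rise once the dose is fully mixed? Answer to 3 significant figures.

(a) Volume: 177,000 US gal × 3.785 L/gal = 669,945 L.
(a) Alkalinity to add: (99 − 33) = 66 mg/L as CaCO₃ × 669,945 L = 44,220 g as CaCO₃.
(a) Equivalents: 44,220 g ÷ 50 g/eq = 884.3 eq.
(a) NaHCO₃ supplies 1 eq per mole → 884.3 mol.
(a) Mass: 884.3 mol × 84 g/mol = 74,280 g.

(b) Volume: 907 m³ = 907,000 L.
(b) Moles of Ca²⁺: 51,000 g ÷ 147 g/mol = 346.9 mol.
(b) As CaCO₃: 346.9 mol × 100.1 g/mol = 34,730 g.
(b) Rise: 34,730 g / 907,000 L × 1000 = 38.29 mg/L.

(a) 74.3 kg; (b) 38.3 ppm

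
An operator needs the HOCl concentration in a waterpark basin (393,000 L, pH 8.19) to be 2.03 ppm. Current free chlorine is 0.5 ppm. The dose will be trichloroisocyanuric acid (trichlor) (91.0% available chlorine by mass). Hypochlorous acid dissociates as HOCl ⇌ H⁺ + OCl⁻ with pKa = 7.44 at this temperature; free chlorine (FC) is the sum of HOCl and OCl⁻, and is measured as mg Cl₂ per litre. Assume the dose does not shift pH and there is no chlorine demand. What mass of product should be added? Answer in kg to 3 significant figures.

[OCl⁻]/[HOCl] = 10^(pH − pKa) = 10^(8.19 − 7.44) = 5.623; fraction as HOCl = 1/(1 + 5.623) = 0.151.
Free chlorine required for 2.03 ppm HOCl: 2.03 / 0.151 = 13.45 ppm.
FC to add: 13.45 − 0.5 = 12.95 mg/L as Cl₂.
Cl₂ equivalent: 12.95 mg/L × 393,000 L = 5088 g.
Product at 91.0% available Cl: 5088 / 0.91 = 5591 g.

5.59 kg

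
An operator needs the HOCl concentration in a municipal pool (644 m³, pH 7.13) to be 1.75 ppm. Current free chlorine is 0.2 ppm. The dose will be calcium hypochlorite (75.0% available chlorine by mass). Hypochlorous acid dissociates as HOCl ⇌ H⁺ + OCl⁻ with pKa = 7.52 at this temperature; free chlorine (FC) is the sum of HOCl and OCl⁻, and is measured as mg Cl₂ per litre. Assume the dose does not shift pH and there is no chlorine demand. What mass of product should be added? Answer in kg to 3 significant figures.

Volume: 644 m³ = 644,000 L.
[OCl⁻]/[HOCl] = 10^(pH − pKa) = 10^(7.13 − 7.52) = 0.4074; fraction as HOCl = 1/(1 + 0.4074) = 0.7105.
Free chlorine required for 1.75 ppm HOCl: 1.75 / 0.7105 = 2.463 ppm.
FC to add: 2.463 − 0.2 = 2.263 mg/L as Cl₂.
Cl₂ equivalent: 2.263 mg/L × 644,000 L = 1457 g.
Product at 75.0% available Cl: 1457 / 0.75 = 1943 g.

1.94 kg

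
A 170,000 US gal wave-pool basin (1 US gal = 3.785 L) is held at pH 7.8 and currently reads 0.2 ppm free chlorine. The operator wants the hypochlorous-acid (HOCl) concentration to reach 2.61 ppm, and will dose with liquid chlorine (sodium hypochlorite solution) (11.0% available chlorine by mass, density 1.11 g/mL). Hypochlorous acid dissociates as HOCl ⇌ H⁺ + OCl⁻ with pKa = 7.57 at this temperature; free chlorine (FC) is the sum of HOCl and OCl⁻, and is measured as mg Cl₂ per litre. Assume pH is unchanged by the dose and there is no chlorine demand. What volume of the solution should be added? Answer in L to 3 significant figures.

36.1 L

Volume: 170,000 US gal × 3.785 L/gal = 643,450 L.
[OCl⁻]/[HOCl] = 10^(pH − pKa) = 10^(7.8 − 7.57) = 1.698; fraction as HOCl = 1/(1 + 1.698) = 0.3706.
Free chlorine required for 2.61 ppm HOCl: 2.61 / 0.3706 = 7.042 ppm.
FC to add: 7.042 − 0.2 = 6.842 mg/L as Cl₂.
Cl₂ equivalent: 6.842 mg/L × 643,450 L = 4403 g.
Product at 11.0% available Cl: 4403 / 0.11 = 40,030 g.
Volume: 40,030 g ÷ 1.11 g/mL = 36,060 mL.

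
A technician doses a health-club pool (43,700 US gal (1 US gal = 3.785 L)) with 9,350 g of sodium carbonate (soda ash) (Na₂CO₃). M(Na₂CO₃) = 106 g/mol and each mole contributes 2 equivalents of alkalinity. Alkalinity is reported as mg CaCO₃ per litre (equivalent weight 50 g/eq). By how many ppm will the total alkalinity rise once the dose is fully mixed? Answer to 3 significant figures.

Volume: 43,700 US gal × 3.785 L/gal = 165,404 L.
Moles of Na₂CO₃: 9,350 g ÷ 106 g/mol = 88.21 mol → 176.4 eq of alkalinity.
As CaCO₃: 176.4 eq × 50 g/eq = 8821 g.
Rise: 8821 g / 165,404 L × 1000 = 53.33 mg/L.

53.3 ppm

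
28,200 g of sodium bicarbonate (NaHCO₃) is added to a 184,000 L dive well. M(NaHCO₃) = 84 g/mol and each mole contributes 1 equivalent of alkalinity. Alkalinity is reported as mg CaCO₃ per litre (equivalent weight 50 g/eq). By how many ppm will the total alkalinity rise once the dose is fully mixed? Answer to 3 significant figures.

91.2 ppm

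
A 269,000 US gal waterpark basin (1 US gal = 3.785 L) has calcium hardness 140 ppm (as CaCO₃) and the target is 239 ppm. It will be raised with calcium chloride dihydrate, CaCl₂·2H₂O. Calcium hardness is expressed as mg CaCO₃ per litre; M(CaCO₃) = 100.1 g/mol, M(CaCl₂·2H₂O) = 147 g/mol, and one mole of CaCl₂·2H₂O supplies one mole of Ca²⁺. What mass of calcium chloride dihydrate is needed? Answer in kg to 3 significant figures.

Volume: 269,000 US gal × 3.785 L/gal = 1,018,165 L.
Hardness to add: (239 − 140) = 99 mg/L as CaCO₃ × 1,018,165 L = 100,800 g as CaCO₃.
Moles of Ca²⁺ (1 mol Ca²⁺ ≡ 1 mol CaCO₃): 100,800 / 100.1 g/mol = 1007 mol.
Mass of CaCl₂·2H₂O: 1007 × 147 = 148,000 g.

148 kg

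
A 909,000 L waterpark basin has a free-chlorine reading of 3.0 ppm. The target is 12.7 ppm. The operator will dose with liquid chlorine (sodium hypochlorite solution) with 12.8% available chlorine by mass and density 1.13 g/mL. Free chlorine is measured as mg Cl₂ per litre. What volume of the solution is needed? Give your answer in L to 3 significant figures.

61.0 L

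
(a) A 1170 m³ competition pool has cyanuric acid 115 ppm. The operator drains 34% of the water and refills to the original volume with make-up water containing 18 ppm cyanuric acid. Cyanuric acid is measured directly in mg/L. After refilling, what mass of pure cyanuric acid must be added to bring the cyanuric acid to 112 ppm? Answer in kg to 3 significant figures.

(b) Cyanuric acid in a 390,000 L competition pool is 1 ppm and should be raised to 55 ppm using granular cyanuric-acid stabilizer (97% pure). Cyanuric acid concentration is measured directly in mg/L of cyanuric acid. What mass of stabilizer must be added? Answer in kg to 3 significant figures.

(a) Volume: 1170 m³ = 1,170,000 L.
(a) After draining 34% and refilling: 115 × 0.66 + 18 × 0.34 = 82.02 ppm.
(a) Deficit to target: 112 − 82.02 = 29.98 mg/L.
(a) Mass: 29.98 mg/L × 1,170,000 L = 35,080 g cyanuric acid.

(b) CYA to add: (55 − 1) = 54 mg/L × 390,000 L = 21,060 g cyanuric acid.
(b) At 97% purity: 21,060 / 0.97 = 21,710 g product.

(a) 35.1 kg; (b) 21.7 kg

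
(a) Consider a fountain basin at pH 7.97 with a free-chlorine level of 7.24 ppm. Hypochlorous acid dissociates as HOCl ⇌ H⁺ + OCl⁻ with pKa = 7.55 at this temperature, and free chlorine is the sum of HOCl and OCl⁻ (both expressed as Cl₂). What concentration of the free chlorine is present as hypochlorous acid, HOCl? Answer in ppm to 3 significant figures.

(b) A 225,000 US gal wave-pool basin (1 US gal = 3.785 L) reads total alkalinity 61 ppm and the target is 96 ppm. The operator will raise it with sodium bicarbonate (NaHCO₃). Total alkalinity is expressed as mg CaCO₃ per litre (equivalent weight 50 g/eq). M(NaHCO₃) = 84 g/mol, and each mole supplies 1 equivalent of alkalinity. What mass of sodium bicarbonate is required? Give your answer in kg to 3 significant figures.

(a) [OCl⁻]/[HOCl] = 10^(pH − pKa) = 10^(7.97 − 7.55) = 10^0.42 = 2.63.
(a) Fraction as HOCl = 1 / (1 + 2.63) = 0.2755.
(a) HOCl = 0.2755 × 7.24 ppm = 1.994 ppm.

(b) Volume: 225,000 US gal × 3.785 L/gal = 851,625 L.
(b) Alkalinity to add: (96 − 61) = 35 mg/L as CaCO₃ × 851,625 L = 29,810 g as CaCO₃.
(b) Equivalents: 29,810 g ÷ 50 g/eq = 596.1 eq.
(b) NaHCO₃ supplies 1 eq per mole → 596.1 mol.
(b) Mass: 596.1 mol × 84 g/mol = 50,080 g.

(a) 1.99 ppm; (b) 50.1 kg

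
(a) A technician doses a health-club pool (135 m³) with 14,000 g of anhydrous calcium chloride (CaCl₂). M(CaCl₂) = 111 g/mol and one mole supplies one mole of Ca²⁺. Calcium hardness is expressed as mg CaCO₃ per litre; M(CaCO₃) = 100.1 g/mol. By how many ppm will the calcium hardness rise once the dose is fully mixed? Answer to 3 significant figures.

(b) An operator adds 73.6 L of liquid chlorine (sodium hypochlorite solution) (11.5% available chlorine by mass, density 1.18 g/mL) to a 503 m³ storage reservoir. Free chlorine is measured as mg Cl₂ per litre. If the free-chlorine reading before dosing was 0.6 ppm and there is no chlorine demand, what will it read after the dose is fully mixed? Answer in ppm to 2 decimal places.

(a) 93.5 ppm; (b) 20.46 ppm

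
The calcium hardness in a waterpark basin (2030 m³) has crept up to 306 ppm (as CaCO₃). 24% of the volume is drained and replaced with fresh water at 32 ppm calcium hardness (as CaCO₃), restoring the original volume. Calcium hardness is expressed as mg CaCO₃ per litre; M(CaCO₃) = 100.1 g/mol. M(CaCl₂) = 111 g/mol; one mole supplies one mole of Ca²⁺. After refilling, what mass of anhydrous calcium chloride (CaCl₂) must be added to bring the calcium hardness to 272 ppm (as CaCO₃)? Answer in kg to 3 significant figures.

71.5 kg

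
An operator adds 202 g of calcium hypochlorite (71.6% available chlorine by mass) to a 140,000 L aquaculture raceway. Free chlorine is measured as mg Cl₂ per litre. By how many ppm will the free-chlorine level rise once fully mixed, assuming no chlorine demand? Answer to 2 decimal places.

1.03 ppm

Available chlorine delivered: 202 g × 0.716 = 144.6 g as Cl₂.
Concentration rise: 144.6 g / 140,000 L = 1.033 mg/L = 1.03 ppm.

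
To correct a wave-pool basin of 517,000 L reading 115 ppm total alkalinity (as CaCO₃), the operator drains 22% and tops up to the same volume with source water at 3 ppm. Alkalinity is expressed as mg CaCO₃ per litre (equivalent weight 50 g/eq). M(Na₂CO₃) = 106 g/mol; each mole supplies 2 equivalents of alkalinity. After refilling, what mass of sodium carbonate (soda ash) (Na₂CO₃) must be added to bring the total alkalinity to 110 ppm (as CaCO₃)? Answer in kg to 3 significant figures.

After draining 22% and refilling: 115 × 0.78 + 3 × 0.22 = 90.36 ppm.
Deficit to target: 110 − 90.36 = 19.64 mg/L.
As CaCO₃: 19.64 mg/L × 517,000 L = 10,150 g; ÷ 50 g/eq ÷ 2 = 101.5 mol Na₂CO₃.
Mass: 101.5 × 106 = 10,760 g.

10.8 kg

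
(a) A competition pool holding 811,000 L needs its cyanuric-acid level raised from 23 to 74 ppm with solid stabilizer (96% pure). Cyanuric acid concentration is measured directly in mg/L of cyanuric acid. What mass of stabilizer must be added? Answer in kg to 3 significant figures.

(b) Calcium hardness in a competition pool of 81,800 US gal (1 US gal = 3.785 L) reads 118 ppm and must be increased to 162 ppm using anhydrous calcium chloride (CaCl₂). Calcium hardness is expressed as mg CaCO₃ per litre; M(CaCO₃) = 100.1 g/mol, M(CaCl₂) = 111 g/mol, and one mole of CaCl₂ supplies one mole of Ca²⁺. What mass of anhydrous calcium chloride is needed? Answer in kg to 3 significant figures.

(a) CYA to add: (74 − 23) = 51 mg/L × 811,000 L = 41,360 g cyanuric acid.
(a) At 96% purity: 41,360 / 0.96 = 43,080 g product.

(b) Volume: 81,800 US gal × 3.785 L/gal = 309,613 L.
(b) Hardness to add: (162 − 118) = 44 mg/L as CaCO₃ × 309,613 L = 13,620 g as CaCO₃.
(b) Moles of Ca²⁺ (1 mol Ca²⁺ ≡ 1 mol CaCO₃): 13,620 / 100.1 g/mol = 136.1 mol.
(b) Mass of CaCl₂: 136.1 × 111 = 15,110 g.

(a) 43.1 kg; (b) 15.1 kg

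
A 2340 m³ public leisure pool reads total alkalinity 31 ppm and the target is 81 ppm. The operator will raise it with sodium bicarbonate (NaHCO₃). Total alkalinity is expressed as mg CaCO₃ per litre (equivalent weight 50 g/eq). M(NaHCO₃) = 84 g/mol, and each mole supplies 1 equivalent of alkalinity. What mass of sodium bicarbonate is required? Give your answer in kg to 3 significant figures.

197 kg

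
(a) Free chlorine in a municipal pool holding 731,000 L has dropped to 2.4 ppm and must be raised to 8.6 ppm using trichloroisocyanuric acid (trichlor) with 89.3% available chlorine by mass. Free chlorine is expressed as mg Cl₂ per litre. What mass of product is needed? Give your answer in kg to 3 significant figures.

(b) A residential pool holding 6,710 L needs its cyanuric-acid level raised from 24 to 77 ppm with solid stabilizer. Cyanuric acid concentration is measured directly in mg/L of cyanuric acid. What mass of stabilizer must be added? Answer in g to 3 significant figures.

(a) 5.08 kg; (b) 356 g

(a) Chlorine deficit: 8.6 − 2.4 = 6.2 ppm = 6.2 mg/L as Cl₂.
(a) Cl₂ equivalent needed: 6.2 mg/L × 731,000 L = 4,532,000 mg = 4532 g.
(a) Product at 89.3% available chlorine: 4532 / 0.893 = 5075 g.

(b) CYA to add: (77 − 24) = 53 mg/L × 6,710 L = 355.6 g cyanuric acid.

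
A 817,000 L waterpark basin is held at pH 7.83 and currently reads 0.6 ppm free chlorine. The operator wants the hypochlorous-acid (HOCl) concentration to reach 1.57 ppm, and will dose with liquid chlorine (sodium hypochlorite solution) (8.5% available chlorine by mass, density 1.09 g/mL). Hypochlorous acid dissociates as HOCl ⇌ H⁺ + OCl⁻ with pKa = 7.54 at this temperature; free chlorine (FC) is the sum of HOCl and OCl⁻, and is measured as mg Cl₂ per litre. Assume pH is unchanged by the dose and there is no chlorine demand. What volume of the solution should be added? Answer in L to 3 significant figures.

[OCl⁻]/[HOCl] = 10^(pH − pKa) = 10^(7.83 − 7.54) = 1.95; fraction as HOCl = 1/(1 + 1.95) = 0.339.
Free chlorine required for 1.57 ppm HOCl: 1.57 / 0.339 = 4.631 ppm.
FC to add: 4.631 − 0.6 = 4.031 mg/L as Cl₂.
Cl₂ equivalent: 4.031 mg/L × 817,000 L = 3294 g.
Product at 8.5% available Cl: 3294 / 0.085 = 38,750 g.
Volume: 38,750 g ÷ 1.09 g/mL = 35,550 mL.

35.5 L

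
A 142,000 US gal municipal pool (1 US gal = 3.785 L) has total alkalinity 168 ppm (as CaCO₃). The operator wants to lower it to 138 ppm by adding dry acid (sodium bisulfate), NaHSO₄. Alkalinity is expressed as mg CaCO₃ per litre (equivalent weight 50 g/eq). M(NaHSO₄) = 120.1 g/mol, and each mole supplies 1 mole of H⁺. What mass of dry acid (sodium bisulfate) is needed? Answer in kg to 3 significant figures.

Volume: 142,000 US gal × 3.785 L/gal = 537,470 L.
Alkalinity to neutralize: (168 − 138) = 30 mg/L as CaCO₃ × 537,470 L = 16,120 g as CaCO₃.
Equivalents of H⁺ required: 16,120 ÷ 50 g/eq = 322.5 eq = 322.5 mol NaHSO₄.
Mass of NaHSO₄: 322.5 × 120.1 = 38,730 g.

38.7 kg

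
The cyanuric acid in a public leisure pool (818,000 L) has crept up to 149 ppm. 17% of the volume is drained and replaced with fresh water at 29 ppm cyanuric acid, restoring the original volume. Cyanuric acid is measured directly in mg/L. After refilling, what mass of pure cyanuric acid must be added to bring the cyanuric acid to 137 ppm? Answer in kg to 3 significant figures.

6.87 kg

After draining 17% and refilling: 149 × 0.83 + 29 × 0.17 = 128.6 ppm.
Deficit to target: 137 − 128.6 = 8.4 mg/L.
Mass: 8.4 mg/L × 818,000 L = 6871 g cyanuric acid.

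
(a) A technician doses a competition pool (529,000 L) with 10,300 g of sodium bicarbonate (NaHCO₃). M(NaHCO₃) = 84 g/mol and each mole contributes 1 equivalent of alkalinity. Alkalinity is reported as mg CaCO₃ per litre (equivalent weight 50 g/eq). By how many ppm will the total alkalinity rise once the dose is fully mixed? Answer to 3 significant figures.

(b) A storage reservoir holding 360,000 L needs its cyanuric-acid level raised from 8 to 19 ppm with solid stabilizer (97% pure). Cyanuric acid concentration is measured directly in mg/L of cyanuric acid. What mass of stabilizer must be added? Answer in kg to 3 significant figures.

(a) 11.6 ppm; (b) 4.08 kg

(a) Moles of NaHCO₃: 10,300 g ÷ 84 g/mol = 122.6 mol → 122.6 eq of alkalinity.
(a) As CaCO₃: 122.6 eq × 50 g/eq = 6131 g.
(a) Rise: 6131 g / 529,000 L × 1000 = 11.59 mg/L.

(b) CYA to add: (19 − 8) = 11 mg/L × 360,000 L = 3960 g cyanuric acid.
(b) At 97% purity: 3960 / 0.97 = 4082 g product.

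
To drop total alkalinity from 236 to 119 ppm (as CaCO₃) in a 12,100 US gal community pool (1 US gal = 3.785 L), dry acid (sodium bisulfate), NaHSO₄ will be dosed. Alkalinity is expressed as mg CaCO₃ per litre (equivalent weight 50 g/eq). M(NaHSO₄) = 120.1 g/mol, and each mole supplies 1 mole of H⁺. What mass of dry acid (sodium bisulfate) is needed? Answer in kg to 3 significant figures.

Volume: 12,100 US gal × 3.785 L/gal = 45,798 L.
Alkalinity to neutralize: (236 − 119) = 117 mg/L as CaCO₃ × 45,798 L = 5358 g as CaCO₃.
Equivalents of H⁺ required: 5358 ÷ 50 g/eq = 107.2 eq = 107.2 mol NaHSO₄.
Mass of NaHSO₄: 107.2 × 120.1 = 12,870 g.

12.9 kg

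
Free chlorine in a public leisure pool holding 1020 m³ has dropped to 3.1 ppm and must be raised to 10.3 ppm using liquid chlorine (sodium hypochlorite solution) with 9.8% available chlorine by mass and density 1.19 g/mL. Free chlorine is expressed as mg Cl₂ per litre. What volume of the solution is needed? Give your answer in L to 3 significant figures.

63.0 L

Volume: 1020 m³ = 1,020,000 L.
Chlorine deficit: 10.3 − 3.1 = 7.2 ppm = 7.2 mg/L as Cl₂.
Cl₂ equivalent needed: 7.2 mg/L × 1,020,000 L = 7,344,000 mg = 7344 g.
Product at 9.8% available chlorine: 7344 / 0.098 = 74,940 g.
Volume at density 1.19 g/mL: 74,940 g ÷ 1.19 g/mL = 62,970 mL.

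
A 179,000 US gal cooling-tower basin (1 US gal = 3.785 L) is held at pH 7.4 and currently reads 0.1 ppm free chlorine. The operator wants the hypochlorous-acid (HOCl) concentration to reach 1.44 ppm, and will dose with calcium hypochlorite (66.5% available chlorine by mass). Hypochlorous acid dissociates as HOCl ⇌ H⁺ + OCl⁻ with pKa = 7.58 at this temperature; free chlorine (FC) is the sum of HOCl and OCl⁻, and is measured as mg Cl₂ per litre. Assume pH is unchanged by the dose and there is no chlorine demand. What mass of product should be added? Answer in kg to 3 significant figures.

2.33 kg

Volume: 179,000 US gal × 3.785 L/gal = 677,515 L.
[OCl⁻]/[HOCl] = 10^(pH − pKa) = 10^(7.4 − 7.58) = 0.6607; fraction as HOCl = 1/(1 + 0.6607) = 0.6022.
Free chlorine required for 1.44 ppm HOCl: 1.44 / 0.6022 = 2.391 ppm.
FC to add: 2.391 − 0.1 = 2.291 mg/L as Cl₂.
Cl₂ equivalent: 2.291 mg/L × 677,515 L = 1552 g.
Product at 66.5% available Cl: 1552 / 0.665 = 2335 g.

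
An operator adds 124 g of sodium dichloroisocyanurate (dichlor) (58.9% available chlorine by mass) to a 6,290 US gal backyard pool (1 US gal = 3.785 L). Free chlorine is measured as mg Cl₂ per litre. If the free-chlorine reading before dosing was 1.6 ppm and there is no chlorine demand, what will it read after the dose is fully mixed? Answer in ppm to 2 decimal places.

4.67 ppm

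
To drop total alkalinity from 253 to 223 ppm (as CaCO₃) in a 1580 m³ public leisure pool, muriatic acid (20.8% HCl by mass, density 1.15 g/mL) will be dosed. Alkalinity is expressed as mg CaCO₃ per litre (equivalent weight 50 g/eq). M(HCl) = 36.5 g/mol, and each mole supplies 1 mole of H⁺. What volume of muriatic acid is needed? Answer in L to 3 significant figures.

145 L

Volume: 1580 m³ = 1,580,000 L.
Alkalinity to neutralize: (253 − 223) = 30 mg/L as CaCO₃ × 1,580,000 L = 47,400 g as CaCO₃.
Equivalents of H⁺ required: 47,400 ÷ 50 g/eq = 948 eq = 948 mol HCl.
Mass of HCl: 948 × 36.5 = 34,600 g.
Mass of 20.8% solution: 34,600 / 0.208 = 166,400 g.
Volume: 166,400 g ÷ 1.15 g/mL = 144,700 mL.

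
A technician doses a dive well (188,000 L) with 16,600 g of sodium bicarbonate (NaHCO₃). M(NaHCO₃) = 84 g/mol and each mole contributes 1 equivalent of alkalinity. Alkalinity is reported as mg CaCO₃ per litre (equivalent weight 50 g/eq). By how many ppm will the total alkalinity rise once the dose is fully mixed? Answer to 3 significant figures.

52.6 ppm

Moles of NaHCO₃: 16,600 g ÷ 84 g/mol = 197.6 mol → 197.6 eq of alkalinity.
As CaCO₃: 197.6 eq × 50 g/eq = 9881 g.
Rise: 9881 g / 188,000 L × 1000 = 52.56 mg/L.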